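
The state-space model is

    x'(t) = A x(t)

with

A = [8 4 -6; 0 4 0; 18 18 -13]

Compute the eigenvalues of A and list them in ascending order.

-4, -1, 4

det(sI - A) = s^3 - (tr A)s^2 + (M11 + M22 + M33)s - det A, where Mii is the 2×2 principal minor of A obtained by deleting row i and column i.
tr A = 8 + 4 + (-13) = -1; M11 = 4·(-13) - 0·18 = -52 - 0 = -52; M22 = 8·(-13) - (-6)·18 = -104 - (-108) = 4; M33 = 8·4 - 4·0 = 32 - 0 = 32; sum of minors = -16.
det A = 8·(4·(-13) - 0·18) - 4·(0·(-13) - 0·18) + (-6)·(0·18 - 4·18) = 8·(-52) - 4·0 + (-6)·(-72) = 16.
So p(s) = det(sI - A) = s^3 + s^2 - 16s - 16.
Rational-root test: any integer root divides -16. Testing small divisors, s = -1 works: p(-1) = -1 + 1 + 16 + (-16) = 0, so (s + 1) is a factor.
Dividing, p(s) = (s + 1)(s^2 - 16).
Factor s^2 - 16: two numbers with sum 0 and product -16 are 4 and -4, so s^2 - 16 = (s - 4)(s + 4).
Hence p(s) = (s - 4) (s + 1) (s + 4), with roots -4, -1, 4.
At least one eigenvalue has non-negative real part, so the system is not asymptotically stable.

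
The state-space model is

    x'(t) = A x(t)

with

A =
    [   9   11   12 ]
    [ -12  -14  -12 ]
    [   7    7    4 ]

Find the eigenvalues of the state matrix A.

-3, -2, 4

det(sI - A) = s^3 - (tr A)s^2 + (M11 + M22 + M33)s - det A, where Mii is the 2×2 principal minor of A obtained by deleting row i and column i.
tr A = 9 + (-14) + 4 = -1; M11 = (-14)·4 - (-12)·7 = -56 - (-84) = 28; M22 = 9·4 - 12·7 = 36 - 84 = -48; M33 = 9·(-14) - 11·(-12) = -126 - (-132) = 6; sum of minors = -14.
det A = 9·((-14)·4 - (-12)·7) - 11·((-12)·4 - (-12)·7) + 12·((-12)·7 - (-14)·7) = 9·28 - 11·36 + 12·14 = 24.
So p(s) = det(sI - A) = s^3 + s^2 - 14s - 24.
Rational-root test: any integer root divides -24. Testing small divisors, s = -2 works: p(-2) = -8 + 4 + 28 + (-24) = 0, so (s + 2) is a factor.
Dividing, p(s) = (s + 2)(s^2 - s - 12).
Factor s^2 - s - 12: two numbers with sum 1 and product -12 are 4 and -3, so s^2 - s - 12 = (s - 4)(s + 3).
Hence p(s) = (s - 4) (s + 2) (s + 3), with roots -3, -2, 4.
At least one eigenvalue has non-negative real part, so the system is not asymptotically stable.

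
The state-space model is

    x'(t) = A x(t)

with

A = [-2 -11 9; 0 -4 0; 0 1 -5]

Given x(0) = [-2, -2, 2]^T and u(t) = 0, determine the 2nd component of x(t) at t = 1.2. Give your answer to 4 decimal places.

-0.0165

det(sI - A) = s^3 - (tr A)s^2 + (M11 + M22 + M33)s - det A, where Mii is the 2×2 principal minor of A obtained by deleting row i and column i.
tr A = (-2) + (-4) + (-5) = -11; M11 = (-4)·(-5) - 0·1 = 20 - 0 = 20; M22 = (-2)·(-5) - 9·0 = 10 - 0 = 10; M33 = (-2)·(-4) - (-11)·0 = 8 - 0 = 8; sum of minors = 38.
det A = (-2)·((-4)·(-5) - 0·1) - (-11)·(0·(-5) - 0·0) + 9·(0·1 - (-4)·0) = (-2)·20 - (-11)·0 + 9·0 = -40.
So p(s) = det(sI - A) = s^3 + 11s^2 + 38s + 40.
Rational-root test: any integer root divides 40. Testing small divisors, s = -2 works: p(-2) = -8 + 44 + (-76) + 40 = 0, so (s + 2) is a factor.
Dividing, p(s) = (s + 2)(s^2 + 9s + 20).
Factor s^2 + 9s + 20: two numbers with sum -9 and product 20 are -4 and -5, so s^2 + 9s + 20 = (s + 4)(s + 5).
Hence p(s) = (s + 2) (s + 4) (s + 5), with roots -5, -4, -2.
The eigenvalues -5, -4, -2 are distinct and real, so A is diagonalisable and x(t) = e^{At} x(0) = V diag(e^{λ_i t}) V^{-1} x(0), where the columns of V are the eigenvectors.
λ = -5: A - (-5)I = [[3, -11, 9], [0, 1, 0], [0, 1, 0]]. v must be orthogonal to every row; (row 1) × (row 2) = [-9, 0, 3], so take v_1 = [-3, 0, 1]^T.
λ = -4: A - (-4)I = [[2, -11, 9], [0, 0, 0], [0, 1, -1]]. v must be orthogonal to every row; (row 1) × (row 3) = [2, 2, 2], so take v_2 = [1, 1, 1]^T.
λ = -2: A - (-2)I = [[0, -11, 9], [0, -2, 0], [0, 1, -3]]. v must be orthogonal to every row; (row 1) × (row 2) = [18, 0, 0], so take v_3 = [1, 0, 0]^T.
V = [v_1 v_2 v_3] = [[-3, 1, 1], [0, 1, 0], [1, 1, 0]] has det V = -1, so V^{-1} = adj(V)/det V = [[0, -1, 1], [0, 1, 0], [1, -4, 3]].
Modal coordinates z(0) = V^{-1} x(0): 0·(-2) + (-1)·(-2) + 1·2 = 4; 0·(-2) + 1·(-2) + 0·2 = -2; 1·(-2) + (-4)·(-2) + 3·2 = 12; so z(0) = [4, -2, 12]^T.
x_2(t) = Σ_i (v_i)_2 · z_i(0) · e^{λ_i t} (row 2 of V times the modal terms).
x_2(1.2) = 0·4·e^{-5·1.2} + 1·(-2)·e^{-4·1.2} + 0·12·e^{-2·1.2} = 0·0.002479 + (-2)·0.008230 + 0·0.090718 = -0.0165.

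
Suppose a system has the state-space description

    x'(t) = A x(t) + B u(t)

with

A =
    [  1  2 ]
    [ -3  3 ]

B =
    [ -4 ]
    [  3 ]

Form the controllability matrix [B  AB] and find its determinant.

-90

AB = [[2], [21]]
Controllability matrix C = [B  AB] = [[-4, 2], [3, 21]]
det(C) = (-4)·21 - 2·3 = -84 - 6 = -90
Since det(C) ≠ 0, rank(C) = 2 and the system is completely controllable.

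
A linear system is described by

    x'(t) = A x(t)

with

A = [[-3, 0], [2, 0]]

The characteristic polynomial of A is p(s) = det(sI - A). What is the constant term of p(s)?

0

For a 2×2 matrix, det(sI - A) = s^2 - (tr A)s + det A.
tr A = -3, det A = 0.
So p(s) = s^2 + 3s.
The constant term is 0.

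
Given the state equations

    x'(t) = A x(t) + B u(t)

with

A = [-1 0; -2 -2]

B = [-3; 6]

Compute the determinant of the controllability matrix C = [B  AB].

0

AB = [[3], [-6]]
Controllability matrix C = [B  AB] = [[-3, 3], [6, -6]]
det(C) = (-3)·(-6) - 3·6 = 18 - 18 = 0
Since det(C) = 0, rank(C) < 2 and the system is not completely controllable.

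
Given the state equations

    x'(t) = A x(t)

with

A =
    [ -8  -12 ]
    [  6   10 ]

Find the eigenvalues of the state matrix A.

det(sI - A) = s^2 - (tr A)s + det A, with tr A = (-8) + 10 = 2 and det A = (-8)·10 - (-12)·6 = -80 - (-72) = -8.
So p(s) = det(sI - A) = s^2 - 2s - 8.
Factor s^2 - 2s - 8: two numbers with sum 2 and product -8 are 4 and -2, so s^2 - 2s - 8 = (s - 4)(s + 2).
Hence p(s) = (s - 4) (s + 2), with roots -2, 4.
At least one eigenvalue has non-negative real part, so the system is not asymptotically stable.

-2, 4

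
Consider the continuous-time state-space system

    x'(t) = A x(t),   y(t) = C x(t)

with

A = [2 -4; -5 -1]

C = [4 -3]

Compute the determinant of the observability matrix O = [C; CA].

17

CA = [[23, -13]]
Observability matrix O = [C; CA] = [[4, -3], [23, -13]]
det(O) = 4·(-13) - (-3)·23 = -52 - (-69) = 17
Since det(O) ≠ 0, rank(O) = 2 and the system is completely observable.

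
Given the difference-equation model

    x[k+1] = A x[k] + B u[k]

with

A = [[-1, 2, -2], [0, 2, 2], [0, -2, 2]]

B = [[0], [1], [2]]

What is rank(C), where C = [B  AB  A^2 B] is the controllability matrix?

3

AB = [[-2], [6], [2]]
A^2B = [[10], [16], [-8]]
Controllability matrix C = [B  AB  A^2B] = [[0, -2, 10], [1, 6, 16], [2, 2, -8]]
det(C) = 0·(6·(-8) - 16·2) - (-2)·(1·(-8) - 16·2) + 10·(1·2 - 6·2) = 0·(-80) - (-2)·(-40) + 10·(-10) = -180 ≠ 0, so rank(C) = 3.
rank(C) = 3 = n, so the pair (A, B) is completely controllable.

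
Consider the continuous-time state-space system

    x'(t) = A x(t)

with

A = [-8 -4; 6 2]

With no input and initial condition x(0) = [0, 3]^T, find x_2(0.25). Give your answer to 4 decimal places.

det(sI - A) = s^2 - (tr A)s + det A, with tr A = (-8) + 2 = -6 and det A = (-8)·2 - (-4)·6 = -16 - (-24) = 8.
So p(s) = det(sI - A) = s^2 + 6s + 8.
Factor s^2 + 6s + 8: two numbers with sum -6 and product 8 are -2 and -4, so s^2 + 6s + 8 = (s + 2)(s + 4).
Hence p(s) = (s + 2) (s + 4), with roots -4, -2.
The eigenvalues -4, -2 are distinct and real, so A is diagonalisable and x(t) = e^{At} x(0) = V diag(e^{λ_i t}) V^{-1} x(0), where the columns of V are the eigenvectors.
λ = -4: A - (-4)I = [[-4, -4], [6, 6]]. Row 1 gives (-4)·v1 + (-4)·v2 = 0, so take v_1 = [1, -1]^T.
λ = -2: A - (-2)I = [[-6, -4], [6, 4]]. Row 1 gives (-6)·v1 + (-4)·v2 = 0, so take v_2 = [2, -3]^T.
V = [v_1 v_2] = [[1, 2], [-1, -3]] has det V = -1, so V^{-1} = adj(V)/det V = [[3, 2], [-1, -1]].
Modal coordinates z(0) = V^{-1} x(0): 3·0 + 2·3 = 6; (-1)·0 + (-1)·3 = -3; so z(0) = [6, -3]^T.
x_2(t) = Σ_i (v_i)_2 · z_i(0) · e^{λ_i t} (row 2 of V times the modal terms).
x_2(0.25) = (-1)·6·e^{-4·0.25} + (-3)·(-3)·e^{-2·0.25} = (-6)·0.367879 + 9·0.606531 = 3.2515.

3.2515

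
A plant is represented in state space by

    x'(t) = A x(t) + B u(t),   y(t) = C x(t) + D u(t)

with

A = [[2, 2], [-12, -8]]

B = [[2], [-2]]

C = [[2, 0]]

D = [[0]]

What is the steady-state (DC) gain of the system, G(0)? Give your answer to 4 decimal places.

3.0000

G(0) = C(-A)^{-1}B + D = -C A^{-1} B + D.
det A = 8, so A^{-1} = (1/8)·adj(A) = [[-1, -1/4], [3/2, 1/4]]
A^{-1} B = [-3/2, 5/2]^T
C A^{-1} B = -3
G(0) = D - C A^{-1} B = 0 - (-3) = 3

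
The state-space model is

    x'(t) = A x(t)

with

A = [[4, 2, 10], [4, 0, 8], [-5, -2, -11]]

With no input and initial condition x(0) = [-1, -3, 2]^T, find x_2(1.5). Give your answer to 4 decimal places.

det(sI - A) = s^3 - (tr A)s^2 + (M11 + M22 + M33)s - det A, where Mii is the 2×2 principal minor of A obtained by deleting row i and column i.
tr A = 4 + 0 + (-11) = -7; M11 = 0·(-11) - 8·(-2) = 0 - (-16) = 16; M22 = 4·(-11) - 10·(-5) = -44 - (-50) = 6; M33 = 4·0 - 2·4 = 0 - 8 = -8; sum of minors = 14.
det A = 4·(0·(-11) - 8·(-2)) - 2·(4·(-11) - 8·(-5)) + 10·(4·(-2) - 0·(-5)) = 4·16 - 2·(-4) + 10·(-8) = -8.
So p(s) = det(sI - A) = s^3 + 7s^2 + 14s + 8.
Rational-root test: any integer root divides 8. Testing small divisors, s = -1 works: p(-1) = -1 + 7 + (-14) + 8 = 0, so (s + 1) is a factor.
Dividing, p(s) = (s + 1)(s^2 + 6s + 8).
Factor s^2 + 6s + 8: two numbers with sum -6 and product 8 are -2 and -4, so s^2 + 6s + 8 = (s + 2)(s + 4).
Hence p(s) = (s + 1) (s + 2) (s + 4), with roots -4, -2, -1.
The eigenvalues -4, -2, -1 are distinct and real, so A is diagonalisable and x(t) = e^{At} x(0) = V diag(e^{λ_i t}) V^{-1} x(0), where the columns of V are the eigenvectors.
λ = -4: A - (-4)I = [[8, 2, 10], [4, 4, 8], [-5, -2, -7]]. v must be orthogonal to every row; (row 1) × (row 2) = [-24, -24, 24], so take v_1 = [1, 1, -1]^T.
λ = -2: A - (-2)I = [[6, 2, 10], [4, 2, 8], [-5, -2, -9]]. v must be orthogonal to every row; (row 1) × (row 2) = [-4, -8, 4], so take v_2 = [1, 2, -1]^T.
λ = -1: A - (-1)I = [[5, 2, 10], [4, 1, 8], [-5, -2, -10]]. v must be orthogonal to every row; (row 1) × (row 2) = [6, 0, -3], so take v_3 = [-2, 0, 1]^T.
V = [v_1 v_2 v_3] = [[1, 1, -2], [1, 2, 0], [-1, -1, 1]] has det V = -1, so V^{-1} = adj(V)/det V = [[-2, -1, -4], [1, 1, 2], [-1, 0, -1]].
Modal coordinates z(0) = V^{-1} x(0): (-2)·(-1) + (-1)·(-3) + (-4)·2 = -3; 1·(-1) + 1·(-3) + 2·2 = 0; (-1)·(-1) + 0·(-3) + (-1)·2 = -1; so z(0) = [-3, 0, -1]^T.
x_2(t) = Σ_i (v_i)_2 · z_i(0) · e^{λ_i t} (row 2 of V times the modal terms).
x_2(1.5) = 1·(-3)·e^{-4·1.5} + 2·0·e^{-2·1.5} + 0·(-1)·e^{-1·1.5} = (-3)·0.002479 + 0·0.049787 + 0·0.223130 = -0.0074.

-0.0074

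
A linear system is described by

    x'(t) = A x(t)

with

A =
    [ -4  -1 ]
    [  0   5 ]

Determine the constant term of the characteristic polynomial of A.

For a 2×2 matrix, det(sI - A) = s^2 - (tr A)s + det A.
tr A = 1, det A = -20.
So p(s) = s^2 - s - 20.
The constant term is -20.

-20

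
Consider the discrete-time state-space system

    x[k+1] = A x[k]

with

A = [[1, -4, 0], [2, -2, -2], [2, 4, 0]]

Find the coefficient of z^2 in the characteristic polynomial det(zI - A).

Expand det(zI - A) for the 3×3 matrix.
p(z) = z^3 + z^2 + 14z - 24.
(Check: constant term = det(-A) = (-1)^3 det A = -24; coefficient of z^2 = -tr A = 1.)
The coefficient of z^2 is 1.

1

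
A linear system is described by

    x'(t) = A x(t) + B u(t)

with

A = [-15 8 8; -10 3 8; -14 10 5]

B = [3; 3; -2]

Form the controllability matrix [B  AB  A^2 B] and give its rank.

AB = [[-37], [-37], [-22]]
A^2B = [[83], [83], [38]]
Controllability matrix C = [B  AB  A^2B] = [[3, -37, 83], [3, -37, 83], [-2, -22, 38]]
The rows r1, r2, r3 of C are linearly dependent: -r1 + r2 = 0 (check each entry), so rank(C) ≤ 2.
The 2×2 minor from rows 1, 3, columns 1, 2 is 3·(-22) - (-37)·(-2) = -66 - 74 = -140 ≠ 0, so rank(C) = 2.
rank(C) = 2 < n = 3, so the pair (A, B) is not completely controllable.

2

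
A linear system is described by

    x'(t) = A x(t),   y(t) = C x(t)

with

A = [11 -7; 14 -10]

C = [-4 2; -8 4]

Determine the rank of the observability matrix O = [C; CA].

1

CA = [[-16, 8], [-32, 16]]
Observability matrix O = [C; CA] = [[-4, 2], [-8, 4], [-16, 8], [-32, 16]]
Every row of O is a scalar multiple of row 1 = [-4, 2] (multipliers 1, 2, 4, 8), so the rows span a one-dimensional space.
O ≠ 0, hence rank(O) = 1.
rank(O) = 1 < n = 2, so the pair (A, C) is not completely observable.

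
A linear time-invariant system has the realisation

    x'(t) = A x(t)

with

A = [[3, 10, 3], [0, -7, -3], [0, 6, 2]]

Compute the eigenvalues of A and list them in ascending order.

det(sI - A) = s^3 - (tr A)s^2 + (M11 + M22 + M33)s - det A, where Mii is the 2×2 principal minor of A obtained by deleting row i and column i.
tr A = 3 + (-7) + 2 = -2; M11 = (-7)·2 - (-3)·6 = -14 - (-18) = 4; M22 = 3·2 - 3·0 = 6 - 0 = 6; M33 = 3·(-7) - 10·0 = -21 - 0 = -21; sum of minors = -11.
det A = 3·((-7)·2 - (-3)·6) - 10·(0·2 - (-3)·0) + 3·(0·6 - (-7)·0) = 3·4 - 10·0 + 3·0 = 12.
So p(s) = det(sI - A) = s^3 + 2s^2 - 11s - 12.
Rational-root test: any integer root divides -12. Testing small divisors, s = -1 works: p(-1) = -1 + 2 + 11 + (-12) = 0, so (s + 1) is a factor.
Dividing, p(s) = (s + 1)(s^2 + s - 12).
Factor s^2 + s - 12: two numbers with sum -1 and product -12 are 3 and -4, so s^2 + s - 12 = (s - 3)(s + 4).
Hence p(s) = (s - 3) (s + 1) (s + 4), with roots -4, -1, 3.
At least one eigenvalue has non-negative real part, so the system is not asymptotically stable.

-4, -1, 3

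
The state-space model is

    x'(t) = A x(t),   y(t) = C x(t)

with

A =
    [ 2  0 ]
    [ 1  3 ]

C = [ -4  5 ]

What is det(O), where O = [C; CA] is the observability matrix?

-45

CA = [[-3, 15]]
Observability matrix O = [C; CA] = [[-4, 5], [-3, 15]]
det(O) = (-4)·15 - 5·(-3) = -60 - (-15) = -45
Since det(O) ≠ 0, rank(O) = 2 and the system is completely observable.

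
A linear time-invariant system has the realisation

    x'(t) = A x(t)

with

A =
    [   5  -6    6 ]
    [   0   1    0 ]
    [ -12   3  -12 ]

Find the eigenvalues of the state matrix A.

det(sI - A) = s^3 - (tr A)s^2 + (M11 + M22 + M33)s - det A, where Mii is the 2×2 principal minor of A obtained by deleting row i and column i.
tr A = 5 + 1 + (-12) = -6; M11 = 1·(-12) - 0·3 = -12 - 0 = -12; M22 = 5·(-12) - 6·(-12) = -60 - (-72) = 12; M33 = 5·1 - (-6)·0 = 5 - 0 = 5; sum of minors = 5.
det A = 5·(1·(-12) - 0·3) - (-6)·(0·(-12) - 0·(-12)) + 6·(0·3 - 1·(-12)) = 5·(-12) - (-6)·0 + 6·12 = 12.
So p(s) = det(sI - A) = s^3 + 6s^2 + 5s - 12.
Rational-root test: any integer root divides -12. Testing small divisors, s = 1 works: p(1) = 1 + 6 + 5 + (-12) = 0, so (s - 1) is a factor.
Dividing, p(s) = (s - 1)(s^2 + 7s + 12).
Factor s^2 + 7s + 12: two numbers with sum -7 and product 12 are -3 and -4, so s^2 + 7s + 12 = (s + 3)(s + 4).
Hence p(s) = (s - 1) (s + 3) (s + 4), with roots -4, -3, 1.
At least one eigenvalue has non-negative real part, so the system is not asymptotically stable.

-4, -3, 1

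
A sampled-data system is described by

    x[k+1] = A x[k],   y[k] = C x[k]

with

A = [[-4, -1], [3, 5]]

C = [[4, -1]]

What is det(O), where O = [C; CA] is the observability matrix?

-55

CA = [[-19, -9]]
Observability matrix O = [C; CA] = [[4, -1], [-19, -9]]
det(O) = 4·(-9) - (-1)·(-19) = -36 - 19 = -55
Since det(O) ≠ 0, rank(O) = 2 and the system is completely observable.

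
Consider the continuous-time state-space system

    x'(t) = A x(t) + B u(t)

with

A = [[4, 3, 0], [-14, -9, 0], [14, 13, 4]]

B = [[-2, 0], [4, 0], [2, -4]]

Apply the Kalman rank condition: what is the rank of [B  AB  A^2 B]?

2

AB = [[4, 0], [-8, 0], [32, -16]]
A^2B = [[-8, 0], [16, 0], [80, -64]]
Controllability matrix C = [B  AB  A^2B] = [[-2, 0, 4, 0, -8, 0], [4, 0, -8, 0, 16, 0], [2, -4, 32, -16, 80, -64]]
The rows r1, r2, r3 of C are linearly dependent: 2·r1 + r2 = 0 (check each entry), so rank(C) ≤ 2.
The 2×2 minor from rows 1, 3, columns 1, 2 is (-2)·(-4) - 0·2 = 8 - 0 = 8 ≠ 0, so rank(C) = 2.
rank(C) = 2 < n = 3, so the pair (A, B) is not completely controllable.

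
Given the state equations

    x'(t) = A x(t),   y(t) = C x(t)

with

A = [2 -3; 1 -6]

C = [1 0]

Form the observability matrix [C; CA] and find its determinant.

CA = [[2, -3]]
Observability matrix O = [C; CA] = [[1, 0], [2, -3]]
det(O) = 1·(-3) - 0·2 = -3 - 0 = -3
Since det(O) ≠ 0, rank(O) = 2 and the system is completely observable.

-3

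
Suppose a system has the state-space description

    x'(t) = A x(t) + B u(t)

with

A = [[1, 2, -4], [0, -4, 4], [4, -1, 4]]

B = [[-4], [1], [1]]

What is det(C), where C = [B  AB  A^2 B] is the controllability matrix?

AB = [[-6], [0], [-13]]
A^2B = [[46], [-52], [-76]]
Controllability matrix C = [B  AB  A^2B] = [[-4, -6, 46], [1, 0, -52], [1, -13, -76]]
Expanding along the first row, det(C) = (-4)·(0·(-76) - (-52)·(-13)) - (-6)·(1·(-76) - (-52)·1) + 46·(1·(-13) - 0·1) = (-4)·(-676) - (-6)·(-24) + 46·(-13) = 1962
Since det(C) ≠ 0, rank(C) = 3 and the system is completely controllable.

1962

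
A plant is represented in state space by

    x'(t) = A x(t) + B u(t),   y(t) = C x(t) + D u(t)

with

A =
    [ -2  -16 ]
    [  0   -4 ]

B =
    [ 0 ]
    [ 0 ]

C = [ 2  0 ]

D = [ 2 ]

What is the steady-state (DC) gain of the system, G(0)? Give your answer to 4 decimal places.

2.0000

G(0) = C(-A)^{-1}B + D = -C A^{-1} B + D.
det A = 8, so A^{-1} = (1/8)·adj(A) = [[-1/2, 2], [0, -1/4]]
A^{-1} B = [0, 0]^T
C A^{-1} B = 0
G(0) = D - C A^{-1} B = 2 - (0) = 2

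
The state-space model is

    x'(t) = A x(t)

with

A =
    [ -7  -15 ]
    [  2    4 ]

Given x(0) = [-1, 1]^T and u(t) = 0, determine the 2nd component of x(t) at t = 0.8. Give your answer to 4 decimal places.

1.1916

det(sI - A) = s^2 - (tr A)s + det A, with tr A = (-7) + 4 = -3 and det A = (-7)·4 - (-15)·2 = -28 - (-30) = 2.
So p(s) = det(sI - A) = s^2 + 3s + 2.
Factor s^2 + 3s + 2: two numbers with sum -3 and product 2 are -1 and -2, so s^2 + 3s + 2 = (s + 1)(s + 2).
Hence p(s) = (s + 1) (s + 2), with roots -2, -1.
The eigenvalues -2, -1 are distinct and real, so A is diagonalisable and x(t) = e^{At} x(0) = V diag(e^{λ_i t}) V^{-1} x(0), where the columns of V are the eigenvectors.
λ = -2: A - (-2)I = [[-5, -15], [2, 6]]. Row 1 gives (-5)·v1 + (-15)·v2 = 0, so take v_1 = [3, -1]^T.
λ = -1: A - (-1)I = [[-6, -15], [2, 5]]. Row 1 gives (-6)·v1 + (-15)·v2 = 0, so take v_2 = [-5, 2]^T.
V = [v_1 v_2] = [[3, -5], [-1, 2]] has det V = 1, so V^{-1} = adj(V)/det V = [[2, 5], [1, 3]].
Modal coordinates z(0) = V^{-1} x(0): 2·(-1) + 5·1 = 3; 1·(-1) + 3·1 = 2; so z(0) = [3, 2]^T.
x_2(t) = Σ_i (v_i)_2 · z_i(0) · e^{λ_i t} (row 2 of V times the modal terms).
x_2(0.8) = (-1)·3·e^{-2·0.8} + 2·2·e^{-1·0.8} = (-3)·0.201897 + 4·0.449329 = 1.1916.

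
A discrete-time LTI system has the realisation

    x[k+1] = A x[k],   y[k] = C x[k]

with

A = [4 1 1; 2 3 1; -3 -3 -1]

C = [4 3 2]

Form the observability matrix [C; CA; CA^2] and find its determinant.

-33

CA = [[16, 7, 5]]
CA^2 = [[63, 22, 18]]
Observability matrix O = [C; CA; CA^2] = [[4, 3, 2], [16, 7, 5], [63, 22, 18]]
Expanding along the first row, det(O) = 4·(7·18 - 5·22) - 3·(16·18 - 5·63) + 2·(16·22 - 7·63) = 4·16 - 3·(-27) + 2·(-89) = -33
Since det(O) ≠ 0, rank(O) = 3 and the system is completely observable.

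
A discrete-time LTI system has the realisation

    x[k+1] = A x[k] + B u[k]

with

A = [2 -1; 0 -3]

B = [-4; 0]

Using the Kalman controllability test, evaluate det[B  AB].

0

AB = [[-8], [0]]
Controllability matrix C = [B  AB] = [[-4, -8], [0, 0]]
det(C) = (-4)·0 - (-8)·0 = 0 - 0 = 0
Since det(C) = 0, rank(C) < 2 and the system is not completely controllable.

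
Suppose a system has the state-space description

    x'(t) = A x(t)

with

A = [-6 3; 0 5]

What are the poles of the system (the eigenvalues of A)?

-6, 5

det(sI - A) = s^2 - (tr A)s + det A, with tr A = (-6) + 5 = -1 and det A = (-6)·5 - 3·0 = -30 - 0 = -30.
So p(s) = det(sI - A) = s^2 + s - 30.
Factor s^2 + s - 30: two numbers with sum -1 and product -30 are 5 and -6, so s^2 + s - 30 = (s - 5)(s + 6).
Hence p(s) = (s - 5) (s + 6), with roots -6, 5.
At least one eigenvalue has non-negative real part, so the system is not asymptotically stable.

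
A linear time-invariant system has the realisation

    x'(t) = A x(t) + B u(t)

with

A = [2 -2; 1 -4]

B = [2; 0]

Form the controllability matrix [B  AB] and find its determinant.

AB = [[4], [2]]
Controllability matrix C = [B  AB] = [[2, 4], [0, 2]]
det(C) = 2·2 - 4·0 = 4 - 0 = 4
Since det(C) ≠ 0, rank(C) = 2 and the system is completely controllable.

4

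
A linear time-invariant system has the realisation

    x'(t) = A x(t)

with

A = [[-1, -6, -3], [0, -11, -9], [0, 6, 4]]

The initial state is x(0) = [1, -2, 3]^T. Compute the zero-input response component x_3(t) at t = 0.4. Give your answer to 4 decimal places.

det(sI - A) = s^3 - (tr A)s^2 + (M11 + M22 + M33)s - det A, where Mii is the 2×2 principal minor of A obtained by deleting row i and column i.
tr A = (-1) + (-11) + 4 = -8; M11 = (-11)·4 - (-9)·6 = -44 - (-54) = 10; M22 = (-1)·4 - (-3)·0 = -4 - 0 = -4; M33 = (-1)·(-11) - (-6)·0 = 11 - 0 = 11; sum of minors = 17.
det A = (-1)·((-11)·4 - (-9)·6) - (-6)·(0·4 - (-9)·0) + (-3)·(0·6 - (-11)·0) = (-1)·10 - (-6)·0 + (-3)·0 = -10.
So p(s) = det(sI - A) = s^3 + 8s^2 + 17s + 10.
Rational-root test: any integer root divides 10. Testing small divisors, s = -1 works: p(-1) = -1 + 8 + (-17) + 10 = 0, so (s + 1) is a factor.
Dividing, p(s) = (s + 1)(s^2 + 7s + 10).
Factor s^2 + 7s + 10: two numbers with sum -7 and product 10 are -2 and -5, so s^2 + 7s + 10 = (s + 2)(s + 5).
Hence p(s) = (s + 1) (s + 2) (s + 5), with roots -5, -2, -1.
The eigenvalues -5, -2, -1 are distinct and real, so A is diagonalisable and x(t) = e^{At} x(0) = V diag(e^{λ_i t}) V^{-1} x(0), where the columns of V are the eigenvectors.
λ = -5: A - (-5)I = [[4, -6, -3], [0, -6, -9], [0, 6, 9]]. v must be orthogonal to every row; (row 1) × (row 2) = [36, 36, -24], so take v_1 = [-3, -3, 2]^T.
λ = -2: A - (-2)I = [[1, -6, -3], [0, -9, -9], [0, 6, 6]]. v must be orthogonal to every row; (row 1) × (row 2) = [27, 9, -9], so take v_2 = [3, 1, -1]^T.
λ = -1: A - (-1)I = [[0, -6, -3], [0, -10, -9], [0, 6, 5]]. v must be orthogonal to every row; (row 1) × (row 2) = [24, 0, 0], so take v_3 = [1, 0, 0]^T.
V = [v_1 v_2 v_3] = [[-3, 3, 1], [-3, 1, 0], [2, -1, 0]] has det V = 1, so V^{-1} = adj(V)/det V = [[0, -1, -1], [0, -2, -3], [1, 3, 6]].
Modal coordinates z(0) = V^{-1} x(0): 0·1 + (-1)·(-2) + (-1)·3 = -1; 0·1 + (-2)·(-2) + (-3)·3 = -5; 1·1 + 3·(-2) + 6·3 = 13; so z(0) = [-1, -5, 13]^T.
x_3(t) = Σ_i (v_i)_3 · z_i(0) · e^{λ_i t} (row 3 of V times the modal terms).
x_3(0.4) = 2·(-1)·e^{-5·0.4} + (-1)·(-5)·e^{-2·0.4} + 0·13·e^{-1·0.4} = (-2)·0.135335 + 5·0.449329 + 0·0.670320 = 1.9760.

1.9760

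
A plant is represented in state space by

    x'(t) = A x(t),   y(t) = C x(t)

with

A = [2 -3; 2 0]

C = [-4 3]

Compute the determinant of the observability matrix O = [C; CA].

CA = [[-2, 12]]
Observability matrix O = [C; CA] = [[-4, 3], [-2, 12]]
det(O) = (-4)·12 - 3·(-2) = -48 - (-6) = -42
Since det(O) ≠ 0, rank(O) = 2 and the system is completely observable.

-42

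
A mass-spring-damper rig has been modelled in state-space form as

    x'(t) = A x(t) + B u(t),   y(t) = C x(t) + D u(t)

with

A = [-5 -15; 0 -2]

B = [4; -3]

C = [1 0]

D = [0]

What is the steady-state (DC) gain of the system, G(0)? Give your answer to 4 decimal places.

G(0) = C(-A)^{-1}B + D = -C A^{-1} B + D.
det A = 10, so A^{-1} = (1/10)·adj(A) = [[-1/5, 3/2], [0, -1/2]]
A^{-1} B = [-53/10, 3/2]^T
C A^{-1} B = -53/10
G(0) = D - C A^{-1} B = 0 - (-53/10) = 53/10 ≈ 5.3000

5.3000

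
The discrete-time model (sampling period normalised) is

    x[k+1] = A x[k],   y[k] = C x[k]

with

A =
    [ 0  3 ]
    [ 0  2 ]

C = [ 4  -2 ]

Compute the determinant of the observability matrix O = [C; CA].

32

CA = [[0, 8]]
Observability matrix O = [C; CA] = [[4, -2], [0, 8]]
det(O) = 4·8 - (-2)·0 = 32 - 0 = 32
Since det(O) ≠ 0, rank(O) = 2 and the system is completely observable.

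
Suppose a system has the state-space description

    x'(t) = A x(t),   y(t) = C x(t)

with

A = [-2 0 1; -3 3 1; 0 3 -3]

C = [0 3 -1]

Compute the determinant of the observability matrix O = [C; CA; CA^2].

CA = [[-9, 6, 6]]
CA^2 = [[0, 36, -21]]
Observability matrix O = [C; CA; CA^2] = [[0, 3, -1], [-9, 6, 6], [0, 36, -21]]
Expanding along the first row, det(O) = 0·(6·(-21) - 6·36) - 3·((-9)·(-21) - 6·0) + (-1)·((-9)·36 - 6·0) = 0·(-342) - 3·189 + (-1)·(-324) = -243
Since det(O) ≠ 0, rank(O) = 3 and the system is completely observable.

-243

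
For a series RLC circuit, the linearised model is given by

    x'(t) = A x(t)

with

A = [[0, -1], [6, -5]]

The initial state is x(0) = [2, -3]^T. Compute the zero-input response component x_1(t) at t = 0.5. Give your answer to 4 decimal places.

det(sI - A) = s^2 - (tr A)s + det A, with tr A = 0 + (-5) = -5 and det A = 0·(-5) - (-1)·6 = 0 - (-6) = 6.
So p(s) = det(sI - A) = s^2 + 5s + 6.
Factor s^2 + 5s + 6: two numbers with sum -5 and product 6 are -2 and -3, so s^2 + 5s + 6 = (s + 2)(s + 3).
Hence p(s) = (s + 2) (s + 3), with roots -3, -2.
The eigenvalues -3, -2 are distinct and real, so A is diagonalisable and x(t) = e^{At} x(0) = V diag(e^{λ_i t}) V^{-1} x(0), where the columns of V are the eigenvectors.
λ = -3: A - (-3)I = [[3, -1], [6, -2]]. Row 1 gives 3·v1 + (-1)·v2 = 0, so take v_1 = [1, 3]^T.
λ = -2: A - (-2)I = [[2, -1], [6, -3]]. Row 1 gives 2·v1 + (-1)·v2 = 0, so take v_2 = [-1, -2]^T.
V = [v_1 v_2] = [[1, -1], [3, -2]] has det V = 1, so V^{-1} = adj(V)/det V = [[-2, 1], [-3, 1]].
Modal coordinates z(0) = V^{-1} x(0): (-2)·2 + 1·(-3) = -7; (-3)·2 + 1·(-3) = -9; so z(0) = [-7, -9]^T.
x_1(t) = Σ_i (v_i)_1 · z_i(0) · e^{λ_i t} (row 1 of V times the modal terms).
x_1(0.5) = 1·(-7)·e^{-3·0.5} + (-1)·(-9)·e^{-2·0.5} = (-7)·0.223130 + 9·0.367879 = 1.7490.

1.7490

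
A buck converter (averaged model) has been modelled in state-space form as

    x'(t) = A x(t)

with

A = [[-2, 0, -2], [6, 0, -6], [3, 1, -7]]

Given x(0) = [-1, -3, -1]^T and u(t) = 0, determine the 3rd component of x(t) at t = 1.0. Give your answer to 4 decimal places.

-0.1127

det(sI - A) = s^3 - (tr A)s^2 + (M11 + M22 + M33)s - det A, where Mii is the 2×2 principal minor of A obtained by deleting row i and column i.
tr A = (-2) + 0 + (-7) = -9; M11 = 0·(-7) - (-6)·1 = 0 - (-6) = 6; M22 = (-2)·(-7) - (-2)·3 = 14 - (-6) = 20; M33 = (-2)·0 - 0·6 = 0 - 0 = 0; sum of minors = 26.
det A = (-2)·(0·(-7) - (-6)·1) - 0·(6·(-7) - (-6)·3) + (-2)·(6·1 - 0·3) = (-2)·6 - 0·(-24) + (-2)·6 = -24.
So p(s) = det(sI - A) = s^3 + 9s^2 + 26s + 24.
Rational-root test: any integer root divides 24. Testing small divisors, s = -2 works: p(-2) = -8 + 36 + (-52) + 24 = 0, so (s + 2) is a factor.
Dividing, p(s) = (s + 2)(s^2 + 7s + 12).
Factor s^2 + 7s + 12: two numbers with sum -7 and product 12 are -3 and -4, so s^2 + 7s + 12 = (s + 3)(s + 4).
Hence p(s) = (s + 2) (s + 3) (s + 4), with roots -4, -3, -2.
The eigenvalues -4, -3, -2 are distinct and real, so A is diagonalisable and x(t) = e^{At} x(0) = V diag(e^{λ_i t}) V^{-1} x(0), where the columns of V are the eigenvectors.
λ = -4: A - (-4)I = [[2, 0, -2], [6, 4, -6], [3, 1, -3]]. v must be orthogonal to every row; (row 1) × (row 2) = [8, 0, 8], so take v_1 = [1, 0, 1]^T.
λ = -3: A - (-3)I = [[1, 0, -2], [6, 3, -6], [3, 1, -4]]. v must be orthogonal to every row; (row 1) × (row 2) = [6, -6, 3], so take v_2 = [2, -2, 1]^T.
λ = -2: A - (-2)I = [[0, 0, -2], [6, 2, -6], [3, 1, -5]]. v must be orthogonal to every row; (row 1) × (row 2) = [4, -12, 0], so take v_3 = [1, -3, 0]^T.
V = [v_1 v_2 v_3] = [[1, 2, 1], [0, -2, -3], [1, 1, 0]] has det V = -1, so V^{-1} = adj(V)/det V = [[-3, -1, 4], [3, 1, -3], [-2, -1, 2]].
Modal coordinates z(0) = V^{-1} x(0): (-3)·(-1) + (-1)·(-3) + 4·(-1) = 2; 3·(-1) + 1·(-3) + (-3)·(-1) = -3; (-2)·(-1) + (-1)·(-3) + 2·(-1) = 3; so z(0) = [2, -3, 3]^T.
x_3(t) = Σ_i (v_i)_3 · z_i(0) · e^{λ_i t} (row 3 of V times the modal terms).
x_3(1.0) = 1·2·e^{-4·1.0} + 1·(-3)·e^{-3·1.0} + 0·3·e^{-2·1.0} = 2·0.018316 + (-3)·0.049787 + 0·0.135335 = -0.1127.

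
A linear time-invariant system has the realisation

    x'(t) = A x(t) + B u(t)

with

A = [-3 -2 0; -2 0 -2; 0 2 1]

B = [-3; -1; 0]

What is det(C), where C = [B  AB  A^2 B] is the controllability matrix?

AB = [[11], [6], [-2]]
A^2B = [[-45], [-18], [10]]
Controllability matrix C = [B  AB  A^2B] = [[-3, 11, -45], [-1, 6, -18], [0, -2, 10]]
Expanding along the first row, det(C) = (-3)·(6·10 - (-18)·(-2)) - 11·((-1)·10 - (-18)·0) + (-45)·((-1)·(-2) - 6·0) = (-3)·24 - 11·(-10) + (-45)·2 = -52
Since det(C) ≠ 0, rank(C) = 3 and the system is completely controllable.

-52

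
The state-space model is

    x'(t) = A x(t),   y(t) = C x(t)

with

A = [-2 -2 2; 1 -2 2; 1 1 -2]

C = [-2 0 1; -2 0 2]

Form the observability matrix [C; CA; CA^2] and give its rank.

3

CA = [[5, 5, -6], [6, 6, -8]]
CA^2 = [[-11, -26, 32], [-14, -32, 40]]
Observability matrix O = [C; CA; CA^2] = [[-2, 0, 1], [-2, 0, 2], [5, 5, -6], [6, 6, -8], [-11, -26, 32], [-14, -32, 40]]
Take the 3×3 submatrix of O formed by rows 1, 2, 3: [[-2, 0, 1], [-2, 0, 2], [5, 5, -6]]. Its determinant is (-2)·(0·(-6) - 2·5) - 0·((-2)·(-6) - 2·5) + 1·((-2)·5 - 0·5) = (-2)·(-10) - 0·2 + 1·(-10) = 10 ≠ 0.
So rank(O) ≥ 3; since O has 3 columns, rank(O) = 3.
rank(O) = 3 = n, so the pair (A, C) is completely observable.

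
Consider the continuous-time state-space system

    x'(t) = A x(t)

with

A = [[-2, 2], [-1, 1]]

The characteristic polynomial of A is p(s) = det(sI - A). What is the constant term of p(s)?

For a 2×2 matrix, det(sI - A) = s^2 - (tr A)s + det A.
tr A = -1, det A = 0.
So p(s) = s^2 + s.
The constant term is 0.

0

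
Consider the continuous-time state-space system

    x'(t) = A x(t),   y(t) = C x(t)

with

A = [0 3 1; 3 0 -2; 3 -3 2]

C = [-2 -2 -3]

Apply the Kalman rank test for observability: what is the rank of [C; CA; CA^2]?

3

CA = [[-15, 3, -4]]
CA^2 = [[-3, -33, -29]]
Observability matrix O = [C; CA; CA^2] = [[-2, -2, -3], [-15, 3, -4], [-3, -33, -29]]
det(O) = (-2)·(3·(-29) - (-4)·(-33)) - (-2)·((-15)·(-29) - (-4)·(-3)) + (-3)·((-15)·(-33) - 3·(-3)) = (-2)·(-219) - (-2)·423 + (-3)·504 = -228 ≠ 0, so rank(O) = 3.
rank(O) = 3 = n, so the pair (A, C) is completely observable.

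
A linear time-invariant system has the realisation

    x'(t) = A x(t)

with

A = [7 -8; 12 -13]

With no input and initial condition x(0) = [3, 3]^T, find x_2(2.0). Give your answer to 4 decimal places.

det(sI - A) = s^2 - (tr A)s + det A, with tr A = 7 + (-13) = -6 and det A = 7·(-13) - (-8)·12 = -91 - (-96) = 5.
So p(s) = det(sI - A) = s^2 + 6s + 5.
Factor s^2 + 6s + 5: two numbers with sum -6 and product 5 are -1 and -5, so s^2 + 6s + 5 = (s + 1)(s + 5).
Hence p(s) = (s + 1) (s + 5), with roots -5, -1.
The eigenvalues -5, -1 are distinct and real, so A is diagonalisable and x(t) = e^{At} x(0) = V diag(e^{λ_i t}) V^{-1} x(0), where the columns of V are the eigenvectors.
λ = -5: A - (-5)I = [[12, -8], [12, -8]]. Row 1 gives 12·v1 + (-8)·v2 = 0, so take v_1 = [-2, -3]^T.
λ = -1: A - (-1)I = [[8, -8], [12, -12]]. Row 1 gives 8·v1 + (-8)·v2 = 0, so take v_2 = [1, 1]^T.
V = [v_1 v_2] = [[-2, 1], [-3, 1]] has det V = 1, so V^{-1} = adj(V)/det V = [[1, -1], [3, -2]].
Modal coordinates z(0) = V^{-1} x(0): 1·3 + (-1)·3 = 0; 3·3 + (-2)·3 = 3; so z(0) = [0, 3]^T.
x_2(t) = Σ_i (v_i)_2 · z_i(0) · e^{λ_i t} (row 2 of V times the modal terms).
x_2(2.0) = (-3)·0·e^{-5·2.0} + 1·3·e^{-1·2.0} = 0·0.000045 + 3·0.135335 = 0.4060.

0.4060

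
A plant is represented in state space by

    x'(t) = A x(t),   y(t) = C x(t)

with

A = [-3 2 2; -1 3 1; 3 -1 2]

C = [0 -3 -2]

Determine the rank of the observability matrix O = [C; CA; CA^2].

CA = [[-3, -7, -7]]
CA^2 = [[-5, -20, -27]]
Observability matrix O = [C; CA; CA^2] = [[0, -3, -2], [-3, -7, -7], [-5, -20, -27]]
det(O) = 0·((-7)·(-27) - (-7)·(-20)) - (-3)·((-3)·(-27) - (-7)·(-5)) + (-2)·((-3)·(-20) - (-7)·(-5)) = 0·49 - (-3)·46 + (-2)·25 = 88 ≠ 0, so rank(O) = 3.
rank(O) = 3 = n, so the pair (A, C) is completely observable.

3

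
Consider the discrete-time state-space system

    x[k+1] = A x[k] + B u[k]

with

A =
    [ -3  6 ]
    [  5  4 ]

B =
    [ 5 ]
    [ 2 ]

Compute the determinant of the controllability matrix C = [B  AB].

171

AB = [[-3], [33]]
Controllability matrix C = [B  AB] = [[5, -3], [2, 33]]
det(C) = 5·33 - (-3)·2 = 165 - (-6) = 171
Since det(C) ≠ 0, rank(C) = 2 and the system is completely controllable.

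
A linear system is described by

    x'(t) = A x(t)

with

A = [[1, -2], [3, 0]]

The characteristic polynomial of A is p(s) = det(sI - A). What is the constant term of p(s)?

6

For a 2×2 matrix, det(sI - A) = s^2 - (tr A)s + det A.
tr A = 1, det A = 6.
So p(s) = s^2 - s + 6.
The constant term is 6.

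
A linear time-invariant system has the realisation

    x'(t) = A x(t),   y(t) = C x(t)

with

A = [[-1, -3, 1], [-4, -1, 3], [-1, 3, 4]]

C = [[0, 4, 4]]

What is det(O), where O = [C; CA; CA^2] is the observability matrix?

-4800

CA = [[-20, 8, 28]]
CA^2 = [[-40, 136, 116]]
Observability matrix O = [C; CA; CA^2] = [[0, 4, 4], [-20, 8, 28], [-40, 136, 116]]
Expanding along the first row, det(O) = 0·(8·116 - 28·136) - 4·((-20)·116 - 28·(-40)) + 4·((-20)·136 - 8·(-40)) = 0·(-2880) - 4·(-1200) + 4·(-2400) = -4800
Since det(O) ≠ 0, rank(O) = 3 and the system is completely observable.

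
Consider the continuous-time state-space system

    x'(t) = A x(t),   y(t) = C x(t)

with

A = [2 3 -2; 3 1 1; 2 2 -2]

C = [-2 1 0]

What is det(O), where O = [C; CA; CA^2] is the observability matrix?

-158

CA = [[-1, -5, 5]]
CA^2 = [[-7, 2, -13]]
Observability matrix O = [C; CA; CA^2] = [[-2, 1, 0], [-1, -5, 5], [-7, 2, -13]]
Expanding along the first row, det(O) = (-2)·((-5)·(-13) - 5·2) - 1·((-1)·(-13) - 5·(-7)) + 0·((-1)·2 - (-5)·(-7)) = (-2)·55 - 1·48 + 0·(-37) = -158
Since det(O) ≠ 0, rank(O) = 3 and the system is completely observable.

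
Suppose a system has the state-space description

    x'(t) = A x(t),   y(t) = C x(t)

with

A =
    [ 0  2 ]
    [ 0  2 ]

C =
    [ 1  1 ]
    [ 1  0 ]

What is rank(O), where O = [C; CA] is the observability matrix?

2

CA = [[0, 4], [0, 2]]
Observability matrix O = [C; CA] = [[1, 1], [1, 0], [0, 4], [0, 2]]
Take the 2×2 submatrix of O formed by rows 1, 2: [[1, 1], [1, 0]]. Its determinant is 1·0 - 1·1 = 0 - 1 = -1 ≠ 0.
So rank(O) ≥ 2; since O has 2 columns, rank(O) = 2.
rank(O) = 2 = n, so the pair (A, C) is completely observable.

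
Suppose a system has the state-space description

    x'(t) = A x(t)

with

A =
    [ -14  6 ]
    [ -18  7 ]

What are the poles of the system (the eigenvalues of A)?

det(sI - A) = s^2 - (tr A)s + det A, with tr A = (-14) + 7 = -7 and det A = (-14)·7 - 6·(-18) = -98 - (-108) = 10.
So p(s) = det(sI - A) = s^2 + 7s + 10.
Factor s^2 + 7s + 10: two numbers with sum -7 and product 10 are -2 and -5, so s^2 + 7s + 10 = (s + 2)(s + 5).
Hence p(s) = (s + 2) (s + 5), with roots -5, -2.
All eigenvalues have negative real part, so the system is asymptotically stable.

-5, -2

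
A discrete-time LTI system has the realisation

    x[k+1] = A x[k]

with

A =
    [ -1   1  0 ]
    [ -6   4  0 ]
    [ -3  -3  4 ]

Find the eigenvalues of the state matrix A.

det(zI - A) = z^3 - (tr A)z^2 + (M11 + M22 + M33)z - det A, where Mii is the 2×2 principal minor of A obtained by deleting row i and column i.
tr A = (-1) + 4 + 4 = 7; M11 = 4·4 - 0·(-3) = 16 - 0 = 16; M22 = (-1)·4 - 0·(-3) = -4 - 0 = -4; M33 = (-1)·4 - 1·(-6) = -4 - (-6) = 2; sum of minors = 14.
det A = (-1)·(4·4 - 0·(-3)) - 1·((-6)·4 - 0·(-3)) + 0·((-6)·(-3) - 4·(-3)) = (-1)·16 - 1·(-24) + 0·30 = 8.
So p(z) = det(zI - A) = z^3 - 7z^2 + 14z - 8.
Rational-root test: any integer root divides -8. Testing small divisors, z = 1 works: p(1) = 1 + (-7) + 14 + (-8) = 0, so (z - 1) is a factor.
Dividing, p(z) = (z - 1)(z^2 - 6z + 8).
Factor z^2 - 6z + 8: two numbers with sum 6 and product 8 are 4 and 2, so z^2 - 6z + 8 = (z - 4)(z - 2).
Hence p(z) = (z - 4) (z - 2) (z - 1), with roots 1, 2, 4.

1, 2, 4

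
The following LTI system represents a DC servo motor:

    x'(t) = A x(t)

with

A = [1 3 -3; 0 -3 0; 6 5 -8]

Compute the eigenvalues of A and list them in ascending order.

-5, -3, -2

det(sI - A) = s^3 - (tr A)s^2 + (M11 + M22 + M33)s - det A, where Mii is the 2×2 principal minor of A obtained by deleting row i and column i.
tr A = 1 + (-3) + (-8) = -10; M11 = (-3)·(-8) - 0·5 = 24 - 0 = 24; M22 = 1·(-8) - (-3)·6 = -8 - (-18) = 10; M33 = 1·(-3) - 3·0 = -3 - 0 = -3; sum of minors = 31.
det A = 1·((-3)·(-8) - 0·5) - 3·(0·(-8) - 0·6) + (-3)·(0·5 - (-3)·6) = 1·24 - 3·0 + (-3)·18 = -30.
So p(s) = det(sI - A) = s^3 + 10s^2 + 31s + 30.
Rational-root test: any integer root divides 30. Testing small divisors, s = -2 works: p(-2) = -8 + 40 + (-62) + 30 = 0, so (s + 2) is a factor.
Dividing, p(s) = (s + 2)(s^2 + 8s + 15).
Factor s^2 + 8s + 15: two numbers with sum -8 and product 15 are -3 and -5, so s^2 + 8s + 15 = (s + 3)(s + 5).
Hence p(s) = (s + 2) (s + 3) (s + 5), with roots -5, -3, -2.
All eigenvalues have negative real part, so the system is asymptotically stable.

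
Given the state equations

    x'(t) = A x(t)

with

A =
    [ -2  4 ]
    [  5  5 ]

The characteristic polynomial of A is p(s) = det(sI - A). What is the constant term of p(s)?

For a 2×2 matrix, det(sI - A) = s^2 - (tr A)s + det A.
tr A = 3, det A = -30.
So p(s) = s^2 - 3s - 30.
The constant term is -30.

-30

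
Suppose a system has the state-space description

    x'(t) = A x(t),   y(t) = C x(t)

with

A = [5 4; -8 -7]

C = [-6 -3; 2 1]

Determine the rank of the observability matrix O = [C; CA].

1

CA = [[-6, -3], [2, 1]]
Observability matrix O = [C; CA] = [[-6, -3], [2, 1], [-6, -3], [2, 1]]
Every row of O is a scalar multiple of row 1 = [-6, -3] (multipliers 1, -1/3, 1, -1/3), so the rows span a one-dimensional space.
O ≠ 0, hence rank(O) = 1.
rank(O) = 1 < n = 2, so the pair (A, C) is not completely observable.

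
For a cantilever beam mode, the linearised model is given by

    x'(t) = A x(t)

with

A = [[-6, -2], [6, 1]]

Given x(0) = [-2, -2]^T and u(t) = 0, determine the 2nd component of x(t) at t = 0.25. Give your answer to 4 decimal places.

-3.6280

det(sI - A) = s^2 - (tr A)s + det A, with tr A = (-6) + 1 = -5 and det A = (-6)·1 - (-2)·6 = -6 - (-12) = 6.
So p(s) = det(sI - A) = s^2 + 5s + 6.
Factor s^2 + 5s + 6: two numbers with sum -5 and product 6 are -2 and -3, so s^2 + 5s + 6 = (s + 2)(s + 3).
Hence p(s) = (s + 2) (s + 3), with roots -3, -2.
The eigenvalues -3, -2 are distinct and real, so A is diagonalisable and x(t) = e^{At} x(0) = V diag(e^{λ_i t}) V^{-1} x(0), where the columns of V are the eigenvectors.
λ = -3: A - (-3)I = [[-3, -2], [6, 4]]. Row 1 gives (-3)·v1 + (-2)·v2 = 0, so take v_1 = [-2, 3]^T.
λ = -2: A - (-2)I = [[-4, -2], [6, 3]]. Row 1 gives (-4)·v1 + (-2)·v2 = 0, so take v_2 = [-1, 2]^T.
V = [v_1 v_2] = [[-2, -1], [3, 2]] has det V = -1, so V^{-1} = adj(V)/det V = [[-2, -1], [3, 2]].
Modal coordinates z(0) = V^{-1} x(0): (-2)·(-2) + (-1)·(-2) = 6; 3·(-2) + 2·(-2) = -10; so z(0) = [6, -10]^T.
x_2(t) = Σ_i (v_i)_2 · z_i(0) · e^{λ_i t} (row 2 of V times the modal terms).
x_2(0.25) = 3·6·e^{-3·0.25} + 2·(-10)·e^{-2·0.25} = 18·0.472367 + (-20)·0.606531 = -3.6280.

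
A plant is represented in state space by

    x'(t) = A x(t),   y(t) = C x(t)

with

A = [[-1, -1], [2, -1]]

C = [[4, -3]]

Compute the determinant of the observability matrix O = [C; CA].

CA = [[-10, -1]]
Observability matrix O = [C; CA] = [[4, -3], [-10, -1]]
det(O) = 4·(-1) - (-3)·(-10) = -4 - 30 = -34
Since det(O) ≠ 0, rank(O) = 2 and the system is completely observable.

-34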